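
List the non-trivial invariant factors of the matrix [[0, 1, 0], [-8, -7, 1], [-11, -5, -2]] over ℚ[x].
(x + 3)^3

The Jordan structure of A has elementary divisors (x + 3)^3. Arranging the block sizes at each eigenvalue in decreasing order and taking row products gives the invariant factors.

Invariant factors (smallest first, each dividing the next): (x + 3)^3.

Check: the last factor (x + 3)^3 is the minimal polynomial, and the product (x + 3)^3 is the characteristic polynomial.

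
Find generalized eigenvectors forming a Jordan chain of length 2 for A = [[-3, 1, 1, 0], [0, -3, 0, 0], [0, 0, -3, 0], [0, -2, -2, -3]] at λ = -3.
v_1 = [[-1, 1, 0, 0]]^T, v_2 = [[1, 0, 0, -2]]^T

We seek v_1 ∈ ker((A + 3I)^2) \ ker(A + 3I), then set v_{i+1} = (A + 3I) v_i.

One such chain is v_1 = [[-1, 1, 0, 0]]^T, v_2 = [[1, 0, 0, -2]]^T. Check: (A + 3I) v_2 = [[0, 0, 0, 0]]^T = 0.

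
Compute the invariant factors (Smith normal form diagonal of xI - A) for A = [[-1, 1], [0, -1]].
(x + 1)^2

The Jordan structure of A has elementary divisors (x + 1)^2. Arranging the block sizes at each eigenvalue in decreasing order and taking row products gives the invariant factors.

Invariant factors (smallest first, each dividing the next): (x + 1)^2.

Check: the last factor (x + 1)^2 is the minimal polynomial, and the product (x + 1)^2 is the characteristic polynomial.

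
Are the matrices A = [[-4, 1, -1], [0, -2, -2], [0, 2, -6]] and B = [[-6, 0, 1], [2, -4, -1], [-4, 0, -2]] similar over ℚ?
Two matrices over a field are similar if and only if they have the same invariant factors.

Both A and B have characteristic polynomial (x + 4)^3 and minimal polynomial (x + 4)^2. Computing further, both have invariant factors x + 4, (x + 4)^2. Hence A and B are similar.

Yes.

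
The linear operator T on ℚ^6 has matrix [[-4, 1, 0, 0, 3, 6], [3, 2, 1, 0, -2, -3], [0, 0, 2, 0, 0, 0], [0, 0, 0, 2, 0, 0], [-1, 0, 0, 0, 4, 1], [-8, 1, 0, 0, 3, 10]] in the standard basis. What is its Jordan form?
J = [[2, 1, 0, 0, 0, 0], [0, 2, 1, 0, 0, 0], [0, 0, 2, 0, 0, 0], [0, 0, 0, 2, 0, 0], [0, 0, 0, 0, 4, 1], [0, 0, 0, 0, 0, 4]]

The characteristic polynomial is det(xI - A) = (x - 4)^2(x - 2)^4, so the eigenvalues are 2 (algebraic multiplicity 4), 4 (algebraic multiplicity 2).

For λ = 2: rank(A - 2I) = 4, rank((A - 2I)^2) = 3, rank((A - 2I)^3) = 2. The eigenspace has dimension 6 - 4 = 2, so there are 2 Jordan blocks; the rank sequence gives block sizes [3, 1].

For λ = 4: rank(A - 4I) = 5, rank((A - 4I)^2) = 4. The eigenspace has dimension 6 - 5 = 1, so there is 1 Jordan block; the rank sequence gives block sizes [2].

Assembling the blocks gives the Jordan form J above.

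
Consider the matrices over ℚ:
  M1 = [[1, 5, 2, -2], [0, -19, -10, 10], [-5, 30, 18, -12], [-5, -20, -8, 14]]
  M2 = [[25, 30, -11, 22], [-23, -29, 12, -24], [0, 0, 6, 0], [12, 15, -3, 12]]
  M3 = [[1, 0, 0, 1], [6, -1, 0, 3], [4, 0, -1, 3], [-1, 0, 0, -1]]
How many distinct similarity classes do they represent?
Characteristic polynomials: χ_{M1} = (x - 6)^2(x - 1)^2, χ_{M2} = (x - 6)^2(x - 1)^2, χ_{M3} = x^2(x + 1)^2.

{M1, M2}: invariant factors x - 6, (x - 6)(x - 1)^2.

{M3}: invariant factors x + 1, x^2(x + 1).

Matrices are similar if and only if their invariant-factor lists agree; the partition into similarity classes is {M1, M2}, {M3}.

2 classes: {M1, M2}, {M3}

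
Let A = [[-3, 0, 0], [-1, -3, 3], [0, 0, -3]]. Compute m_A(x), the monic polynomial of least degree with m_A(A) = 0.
The characteristic polynomial factors as (x + 3)^3. The minimal polynomial is ∏(x - λ)^{k_λ} where k_λ is the size of the largest Jordan block at λ.

For λ = -3: rank(A + 3I) = 1, and the largest Jordan block has size 2 (the smallest k with rank((A + 3I)^k) = rank((A + 3I)^(k+1))).

So m_A(x) = (x + 3)^2.

m_A(x) = (x + 3)^2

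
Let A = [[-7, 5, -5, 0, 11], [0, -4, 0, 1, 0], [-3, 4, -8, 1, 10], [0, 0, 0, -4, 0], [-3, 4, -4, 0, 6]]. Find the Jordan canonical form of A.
J = [[-4, 1, 0, 0, 0], [0, -4, 0, 0, 0], [0, 0, -4, 1, 0], [0, 0, 0, -4, 0], [0, 0, 0, 0, -1]]

The characteristic polynomial is det(xI - A) = (x + 1)(x + 4)^4, so the eigenvalues are -4 (algebraic multiplicity 4), -1 (algebraic multiplicity 1).

For λ = -4: rank(A + 4I) = 3, rank((A + 4I)^2) = 1. The eigenspace has dimension 5 - 3 = 2, so there are 2 Jordan blocks; the rank sequence gives block sizes [2, 2].

For λ = -1: algebraic multiplicity 1 gives one 1×1 block.

Assembling the blocks gives the Jordan form J above.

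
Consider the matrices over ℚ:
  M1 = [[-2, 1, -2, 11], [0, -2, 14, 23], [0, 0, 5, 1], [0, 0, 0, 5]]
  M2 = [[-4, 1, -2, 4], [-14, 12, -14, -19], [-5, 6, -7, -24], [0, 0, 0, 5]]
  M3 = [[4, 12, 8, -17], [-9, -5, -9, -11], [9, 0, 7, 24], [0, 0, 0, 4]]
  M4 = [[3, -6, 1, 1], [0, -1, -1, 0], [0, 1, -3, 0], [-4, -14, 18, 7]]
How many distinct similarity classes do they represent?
2 classes: {M1, M2, M4}, {M3}

Characteristic polynomials: χ_{M1} = (x - 5)^2(x + 2)^2, χ_{M2} = (x - 5)^2(x + 2)^2, χ_{M3} = (x - 4)^2(x - 1)^2, χ_{M4} = (x - 5)^2(x + 2)^2.

{M1, M2, M4}: invariant factors (x - 5)^2(x + 2)^2.

{M3}: invariant factors (x - 4)^2(x - 1)^2.

Matrices are similar if and only if their invariant-factor lists agree; the partition into similarity classes is {M1, M2, M4}, {M3}.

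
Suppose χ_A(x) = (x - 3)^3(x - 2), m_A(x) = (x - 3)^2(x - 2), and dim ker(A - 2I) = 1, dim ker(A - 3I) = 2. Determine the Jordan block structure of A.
λ = 2: algebraic multiplicity 1 (exponent in χ_A), largest block size 1 (exponent in m_A), 1 block (geometric multiplicity). This forces block sizes [1].
λ = 3: algebraic multiplicity 3 (exponent in χ_A), largest block size 2 (exponent in m_A), 2 blocks (geometric multiplicity). These force block sizes [2, 1].

Jordan blocks: (2, 1), (3, 2), (3, 1)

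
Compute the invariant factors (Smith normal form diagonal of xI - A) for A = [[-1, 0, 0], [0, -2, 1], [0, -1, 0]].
The Jordan structure of A has elementary divisors (x + 1)^2, (x + 1). Arranging the block sizes at each eigenvalue in decreasing order and taking row products gives the invariant factors.

Invariant factors (smallest first, each dividing the next): x + 1, (x + 1)^2.

Check: the last factor (x + 1)^2 is the minimal polynomial, and the product (x + 1)^3 is the characteristic polynomial.

x + 1, (x + 1)^2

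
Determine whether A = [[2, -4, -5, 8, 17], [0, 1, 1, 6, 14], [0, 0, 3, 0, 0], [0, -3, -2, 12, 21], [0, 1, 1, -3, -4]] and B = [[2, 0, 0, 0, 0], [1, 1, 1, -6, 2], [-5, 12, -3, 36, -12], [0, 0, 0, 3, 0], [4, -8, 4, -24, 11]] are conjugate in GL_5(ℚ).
Both have characteristic polynomial (x - 3)^4(x - 2) and minimal polynomial (x - 3)^2(x - 2). But rank(A - 3I) = 3 for A while rank(B - 3I) = 2 for B, so the number of Jordan blocks at λ = 3 differs. A and B are not similar.

No.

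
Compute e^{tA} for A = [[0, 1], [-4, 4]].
A has Jordan form J = [[2, 1], [0, 2]] with A = PJP^{-1}, so e^{tA} = P e^{tJ} P^{-1}.

For a Jordan block J_k(λ), e^{tJ_k(λ)} = e^{λt} · (I + tN + t^2 N^2/2! + ... + t^{k-1} N^{k-1}/(k-1)!) where N is the nilpotent superdiagonal part.

Assembling the blocks and conjugating back gives the entries of e^{tA} as shown above.

e^{tA} = [[(1 - 2*t)*e^{2*t}, t*e^{2*t}], [-4*t*e^{2*t}, (2*t + 1)*e^{2*t}]]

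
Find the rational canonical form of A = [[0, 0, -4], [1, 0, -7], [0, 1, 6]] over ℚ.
The invariant factors of A (the non-unit diagonal entries of the Smith normal form of xI - A over ℚ[x]) are (x - 4)(x^2 - 2x - 1), each dividing the next. The characteristic polynomial is their product, (x - 4)(x^2 - 2x - 1).

The rational canonical form is the block-diagonal matrix of companion matrices C(f_i):
R = [[0, 0, -4], [1, 0, -7], [0, 1, 6]].

Note the characteristic polynomial does not split into linear factors over ℚ, so A has no Jordan form over ℚ; the rational canonical form exists over any field.

R = [[0, 0, -4], [1, 0, -7], [0, 1, 6]]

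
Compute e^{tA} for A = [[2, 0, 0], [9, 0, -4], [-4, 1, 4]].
A has Jordan form J = [[2, 1, 0], [0, 2, 1], [0, 0, 2]] with A = PJP^{-1}, so e^{tA} = P e^{tJ} P^{-1}.

For a Jordan block J_k(λ), e^{tJ_k(λ)} = e^{λt} · (I + tN + t^2 N^2/2! + ... + t^{k-1} N^{k-1}/(k-1)!) where N is the nilpotent superdiagonal part.

Assembling the blocks and conjugating back gives the entries of e^{tA} as shown above.

e^{tA} = [[e^{2*t}, 0, 0], [t*(9 - t)*e^{2*t}, (1 - 2*t)*e^{2*t}, -4*t*e^{2*t}], [t*(t - 8)*e^{2*t}/2, t*e^{2*t}, (2*t + 1)*e^{2*t}]]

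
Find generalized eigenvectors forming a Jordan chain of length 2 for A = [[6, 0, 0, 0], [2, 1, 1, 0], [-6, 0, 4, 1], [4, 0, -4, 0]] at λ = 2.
We seek v_1 ∈ ker((A - 2I)^2) \ ker(A - 2I), then set v_{i+1} = (A - 2I) v_i.

One such chain is v_1 = [[0, 0, 1, -1]]^T, v_2 = [[0, 1, 1, -2]]^T. Check: (A - 2I) v_2 = [[0, 0, 0, 0]]^T = 0.

v_1 = [[0, 0, 1, -1]]^T, v_2 = [[0, 1, 1, -2]]^T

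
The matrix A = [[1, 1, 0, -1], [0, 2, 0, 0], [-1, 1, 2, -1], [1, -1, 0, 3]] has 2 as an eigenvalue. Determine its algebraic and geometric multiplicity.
The characteristic polynomial is (x - 2)^4, so the factor x - 2 appears with exponent 4: the algebraic multiplicity is 4.

rank(A - 2I) = 1, so the eigenspace has dimension 4 - 1 = 3: the geometric multiplicity is 3.

Since 3 < 4, A is not diagonalizable.

algebraic multiplicity 4, geometric multiplicity 3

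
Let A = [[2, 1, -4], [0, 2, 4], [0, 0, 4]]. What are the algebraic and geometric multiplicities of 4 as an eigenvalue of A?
The characteristic polynomial is (x - 4)(x - 2)^2, so the factor x - 4 appears with exponent 1: the algebraic multiplicity is 1.

rank(A - 4I) = 2, so the eigenspace has dimension 3 - 2 = 1: the geometric multiplicity is 1.

algebraic multiplicity 1, geometric multiplicity 1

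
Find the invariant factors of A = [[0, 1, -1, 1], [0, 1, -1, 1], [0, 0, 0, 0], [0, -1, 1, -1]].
x, x, x^2

The Jordan structure of A has elementary divisors x^2, x, x. Arranging the block sizes at each eigenvalue in decreasing order and taking row products gives the invariant factors.

Invariant factors (smallest first, each dividing the next): x, x, x^2.

Check: the last factor x^2 is the minimal polynomial, and the product x^4 is the characteristic polynomial.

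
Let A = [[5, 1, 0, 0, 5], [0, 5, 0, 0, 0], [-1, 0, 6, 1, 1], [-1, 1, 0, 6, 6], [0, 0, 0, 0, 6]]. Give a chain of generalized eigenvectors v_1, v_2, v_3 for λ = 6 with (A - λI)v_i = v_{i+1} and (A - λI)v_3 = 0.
We seek v_1 ∈ ker((A - 6I)^3) \ ker((A - 6I)^2), then set v_{i+1} = (A - 6I) v_i.

One such chain is v_1 = [[5, 0, 5, 2, 1]]^T, v_2 = [[0, 0, -2, 1, 0]]^T, v_3 = [[0, 0, 1, 0, 0]]^T. Check: (A - 6I) v_3 = [[0, 0, 0, 0, 0]]^T = 0.

v_1 = [[5, 0, 5, 2, 1]]^T, v_2 = [[0, 0, -2, 1, 0]]^T, v_3 = [[0, 0, 1, 0, 0]]^T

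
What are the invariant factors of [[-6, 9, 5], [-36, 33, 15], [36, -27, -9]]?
x - 6, (x - 6)^2

The Jordan structure of A has elementary divisors (x - 6)^2, (x - 6). Arranging the block sizes at each eigenvalue in decreasing order and taking row products gives the invariant factors.

Invariant factors (smallest first, each dividing the next): x - 6, (x - 6)^2.

Check: the last factor (x - 6)^2 is the minimal polynomial, and the product (x - 6)^3 is the characteristic polynomial.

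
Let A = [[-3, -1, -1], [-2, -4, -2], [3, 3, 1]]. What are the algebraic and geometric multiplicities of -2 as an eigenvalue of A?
algebraic multiplicity 3, geometric multiplicity 2

The characteristic polynomial is (x + 2)^3, so the factor x + 2 appears with exponent 3: the algebraic multiplicity is 3.

rank(A + 2I) = 1, so the eigenspace has dimension 3 - 1 = 2: the geometric multiplicity is 2.

Since 2 < 3, A is not diagonalizable.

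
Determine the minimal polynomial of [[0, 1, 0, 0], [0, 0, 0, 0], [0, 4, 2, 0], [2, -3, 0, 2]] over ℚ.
The characteristic polynomial factors as x^2(x - 2)^2. The minimal polynomial is ∏(x - λ)^{k_λ} where k_λ is the size of the largest Jordan block at λ.

For λ = 0: rank(A) = 3, and the largest Jordan block has size 2 (the smallest k with rank(A^k) = rank(A^(k+1))).
For λ = 2: rank(A - 2I) = 2, and the largest Jordan block has size 1 (the smallest k with rank((A - 2I)^k) = rank((A - 2I)^(k+1))).

So m_A(x) = x^2(x - 2).

m_A(x) = x^2(x - 2)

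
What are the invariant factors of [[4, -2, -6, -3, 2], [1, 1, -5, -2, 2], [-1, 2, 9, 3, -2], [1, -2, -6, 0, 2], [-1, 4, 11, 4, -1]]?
(x - 3)^2, (x - 3)^2(x - 1)

The Jordan structure of A has elementary divisors (x - 1), (x - 3)^2, (x - 3)^2. Arranging the block sizes at each eigenvalue in decreasing order and taking row products gives the invariant factors.

Invariant factors (smallest first, each dividing the next): (x - 3)^2, (x - 3)^2(x - 1).

Check: the last factor (x - 3)^2(x - 1) is the minimal polynomial, and the product (x - 3)^4(x - 1) is the characteristic polynomial.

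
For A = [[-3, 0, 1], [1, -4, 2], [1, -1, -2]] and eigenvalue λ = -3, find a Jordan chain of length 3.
We seek v_1 ∈ ker((A + 3I)^3) \ ker((A + 3I)^2), then set v_{i+1} = (A + 3I) v_i.

One such chain is v_1 = [[1, 1, 1]]^T, v_2 = [[1, 2, 1]]^T, v_3 = [[1, 1, 0]]^T. Check: (A + 3I) v_3 = [[0, 0, 0]]^T = 0.

v_1 = [[1, 1, 1]]^T, v_2 = [[1, 2, 1]]^T, v_3 = [[1, 1, 0]]^T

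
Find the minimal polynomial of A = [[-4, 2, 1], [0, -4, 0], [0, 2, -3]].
m_A(x) = (x + 3)(x + 4)

The characteristic polynomial factors as (x + 3)(x + 4)^2. The minimal polynomial is ∏(x - λ)^{k_λ} where k_λ is the size of the largest Jordan block at λ.

For λ = -4: rank(A + 4I) = 1, and the largest Jordan block has size 1 (the smallest k with rank((A + 4I)^k) = rank((A + 4I)^(k+1))).
For λ = -3: rank(A + 3I) = 2, and the largest Jordan block has size 1 (the smallest k with rank((A + 3I)^k) = rank((A + 3I)^(k+1))).

So m_A(x) = (x + 3)(x + 4).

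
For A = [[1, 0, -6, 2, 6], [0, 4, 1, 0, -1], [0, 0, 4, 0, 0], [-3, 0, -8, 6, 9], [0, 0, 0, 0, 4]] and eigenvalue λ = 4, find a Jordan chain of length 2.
We seek v_1 ∈ ker((A - 4I)^2) \ ker(A - 4I), then set v_{i+1} = (A - 4I) v_i.

One such chain is v_1 = [[2, 1, 3, 6, 2]]^T, v_2 = [[0, 1, 0, 0, 0]]^T. Check: (A - 4I) v_2 = [[0, 0, 0, 0, 0]]^T = 0.

v_1 = [[2, 1, 3, 6, 2]]^T, v_2 = [[0, 1, 0, 0, 0]]^T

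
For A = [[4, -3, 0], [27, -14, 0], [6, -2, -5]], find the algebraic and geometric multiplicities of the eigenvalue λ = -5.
The characteristic polynomial is (x + 5)^3, so the factor x + 5 appears with exponent 3: the algebraic multiplicity is 3.

rank(A + 5I) = 1, so the eigenspace has dimension 3 - 1 = 2: the geometric multiplicity is 2.

Since 2 < 3, A is not diagonalizable.

algebraic multiplicity 3, geometric multiplicity 2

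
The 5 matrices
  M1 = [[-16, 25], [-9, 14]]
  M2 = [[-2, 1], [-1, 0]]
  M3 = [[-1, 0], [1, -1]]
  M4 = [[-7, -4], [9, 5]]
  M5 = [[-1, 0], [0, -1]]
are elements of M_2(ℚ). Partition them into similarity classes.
2 classes: {M1, M2, M3, M4}, {M5}

Characteristic polynomials: χ_{M1} = (x + 1)^2, χ_{M2} = (x + 1)^2, χ_{M3} = (x + 1)^2, χ_{M4} = (x + 1)^2, χ_{M5} = (x + 1)^2.

{M1, M2, M3, M4}: invariant factors (x + 1)^2.

{M5}: invariant factors x + 1, x + 1.

Matrices are similar if and only if their invariant-factor lists agree; the partition into similarity classes is {M1, M2, M3, M4}, {M5}.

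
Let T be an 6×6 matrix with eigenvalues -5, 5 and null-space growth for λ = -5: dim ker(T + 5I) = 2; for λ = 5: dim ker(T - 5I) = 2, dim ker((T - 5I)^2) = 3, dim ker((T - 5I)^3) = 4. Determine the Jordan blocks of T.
Jordan blocks: (-5, 1), (-5, 1), (5, 3), (5, 1)

λ = -5: successive nullity increments [2] count blocks of size ≥ k; block sizes are [1, 1].
λ = 5: successive nullity increments [2, 1, 1] count blocks of size ≥ k; block sizes are [3, 1].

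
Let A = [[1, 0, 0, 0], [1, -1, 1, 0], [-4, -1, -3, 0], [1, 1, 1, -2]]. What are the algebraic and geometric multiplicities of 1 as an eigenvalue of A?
The characteristic polynomial is (x - 1)(x + 2)^3, so the factor x - 1 appears with exponent 1: the algebraic multiplicity is 1.

rank(A - I) = 3, so the eigenspace has dimension 4 - 3 = 1: the geometric multiplicity is 1.

algebraic multiplicity 1, geometric multiplicity 1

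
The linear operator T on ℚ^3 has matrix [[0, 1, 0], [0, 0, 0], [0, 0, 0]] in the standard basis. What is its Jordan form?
J = [[0, 1, 0], [0, 0, 0], [0, 0, 0]]

The characteristic polynomial is det(xI - A) = x^3, so the eigenvalues are 0 (algebraic multiplicity 3).

For λ = 0: rank(A) = 1, rank(A^2) = 0. The eigenspace has dimension 3 - 1 = 2, so there are 2 Jordan blocks; the rank sequence gives block sizes [2, 1].

Assembling the blocks gives the Jordan form J above.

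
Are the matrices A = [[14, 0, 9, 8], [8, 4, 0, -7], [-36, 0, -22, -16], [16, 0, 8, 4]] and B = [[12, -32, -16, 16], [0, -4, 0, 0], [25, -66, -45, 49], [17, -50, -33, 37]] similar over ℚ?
Both have characteristic polynomial (x - 4)^2(x + 4)^2, but the minimal polynomial of A is (x - 4)^2(x + 4)^2 while the minimal polynomial of B is (x - 4)^2(x + 4). The minimal polynomial is a similarity invariant, so A and B are not similar.

No.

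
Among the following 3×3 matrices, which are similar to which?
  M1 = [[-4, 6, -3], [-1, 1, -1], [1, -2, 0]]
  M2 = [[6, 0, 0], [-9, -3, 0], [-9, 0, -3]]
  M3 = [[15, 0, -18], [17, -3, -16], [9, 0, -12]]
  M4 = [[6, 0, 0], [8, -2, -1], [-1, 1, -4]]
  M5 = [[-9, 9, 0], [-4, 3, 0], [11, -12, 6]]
3 classes: {M1}, {M2}, {M3, M4, M5}

Characteristic polynomials: χ_{M1} = (x + 1)^3, χ_{M2} = (x - 6)(x + 3)^2, χ_{M3} = (x - 6)(x + 3)^2, χ_{M4} = (x - 6)(x + 3)^2, χ_{M5} = (x - 6)(x + 3)^2.

{M1}: invariant factors x + 1, (x + 1)^2.

{M2}: invariant factors x + 3, (x - 6)(x + 3).

{M3, M4, M5}: invariant factors (x - 6)(x + 3)^2.

Matrices are similar if and only if their invariant-factor lists agree; the partition into similarity classes is {M1}, {M2}, {M3, M4, M5}.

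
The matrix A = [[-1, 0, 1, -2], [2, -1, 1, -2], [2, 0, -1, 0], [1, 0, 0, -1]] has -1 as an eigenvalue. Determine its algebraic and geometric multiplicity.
algebraic multiplicity 4, geometric multiplicity 2

The characteristic polynomial is (x + 1)^4, so the factor x + 1 appears with exponent 4: the algebraic multiplicity is 4.

rank(A + I) = 2, so the eigenspace has dimension 4 - 2 = 2: the geometric multiplicity is 2.

Since 2 < 4, A is not diagonalizable.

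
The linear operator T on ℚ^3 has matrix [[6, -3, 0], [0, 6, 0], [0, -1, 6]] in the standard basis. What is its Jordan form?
The characteristic polynomial is det(xI - A) = (x - 6)^3, so the eigenvalues are 6 (algebraic multiplicity 3).

For λ = 6: rank(A - 6I) = 1, rank((A - 6I)^2) = 0. The eigenspace has dimension 3 - 1 = 2, so there are 2 Jordan blocks; the rank sequence gives block sizes [2, 1].

Assembling the blocks gives the Jordan form J above.

J = [[6, 1, 0], [0, 6, 0], [0, 0, 6]]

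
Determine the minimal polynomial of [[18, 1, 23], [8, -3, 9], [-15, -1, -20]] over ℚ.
The characteristic polynomial factors as (x - 3)(x + 4)^2. The minimal polynomial is ∏(x - λ)^{k_λ} where k_λ is the size of the largest Jordan block at λ.

For λ = -4: rank(A + 4I) = 2, and the largest Jordan block has size 2 (the smallest k with rank((A + 4I)^k) = rank((A + 4I)^(k+1))).
For λ = 3: rank(A - 3I) = 2, and the largest Jordan block has size 1 (the smallest k with rank((A - 3I)^k) = rank((A - 3I)^(k+1))).

So m_A(x) = (x - 3)(x + 4)^2.

m_A(x) = (x - 3)(x + 4)^2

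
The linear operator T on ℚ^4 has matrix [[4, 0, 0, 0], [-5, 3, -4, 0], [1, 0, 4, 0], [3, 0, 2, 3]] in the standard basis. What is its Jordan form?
J = [[3, 0, 0, 0], [0, 3, 0, 0], [0, 0, 4, 1], [0, 0, 0, 4]]

The characteristic polynomial is det(xI - A) = (x - 4)^2(x - 3)^2, so the eigenvalues are 3 (algebraic multiplicity 2), 4 (algebraic multiplicity 2).

For λ = 3: rank(A - 3I) = 2. The eigenspace has dimension 4 - 2 = 2, so there are 2 Jordan blocks; the rank sequence gives block sizes [1, 1].

For λ = 4: rank(A - 4I) = 3, rank((A - 4I)^2) = 2. The eigenspace has dimension 4 - 3 = 1, so there is 1 Jordan block; the rank sequence gives block sizes [2].

Assembling the blocks gives the Jordan form J above.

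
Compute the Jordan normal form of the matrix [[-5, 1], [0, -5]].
J = [[-5, 1], [0, -5]]

The characteristic polynomial is det(xI - A) = (x + 5)^2, so the eigenvalues are -5 (algebraic multiplicity 2).

For λ = -5: rank(A + 5I) = 1, rank((A + 5I)^2) = 0. The eigenspace has dimension 2 - 1 = 1, so there is 1 Jordan block; the rank sequence gives block sizes [2].

Assembling the blocks gives the Jordan form J above.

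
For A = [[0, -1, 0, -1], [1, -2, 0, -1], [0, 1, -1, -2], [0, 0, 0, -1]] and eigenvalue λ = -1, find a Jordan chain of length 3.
v_1 = [[1, 0, 0, 0]]^T, v_2 = [[1, 1, 0, 0]]^T, v_3 = [[0, 0, 1, 0]]^T

We seek v_1 ∈ ker((A + I)^3) \ ker((A + I)^2), then set v_{i+1} = (A + I) v_i.

One such chain is v_1 = [[1, 0, 0, 0]]^T, v_2 = [[1, 1, 0, 0]]^T, v_3 = [[0, 0, 1, 0]]^T. Check: (A + I) v_3 = [[0, 0, 0, 0]]^T = 0.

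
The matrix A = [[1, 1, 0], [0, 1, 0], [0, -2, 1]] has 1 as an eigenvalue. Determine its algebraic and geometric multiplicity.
algebraic multiplicity 3, geometric multiplicity 2

The characteristic polynomial is (x - 1)^3, so the factor x - 1 appears with exponent 3: the algebraic multiplicity is 3.

rank(A - I) = 1, so the eigenspace has dimension 3 - 1 = 2: the geometric multiplicity is 2.

Since 2 < 3, A is not diagonalizable.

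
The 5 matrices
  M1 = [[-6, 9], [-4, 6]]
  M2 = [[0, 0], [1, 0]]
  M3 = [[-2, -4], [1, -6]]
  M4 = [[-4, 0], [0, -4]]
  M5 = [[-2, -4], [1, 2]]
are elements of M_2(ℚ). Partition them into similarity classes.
Characteristic polynomials: χ_{M1} = x^2, χ_{M2} = x^2, χ_{M3} = (x + 4)^2, χ_{M4} = (x + 4)^2, χ_{M5} = x^2.

{M1, M2, M5}: invariant factors x^2.

{M3}: invariant factors (x + 4)^2.

{M4}: invariant factors x + 4, x + 4.

Matrices are similar if and only if their invariant-factor lists agree; the partition into similarity classes is {M1, M2, M5}, {M3}, {M4}.

3 classes: {M1, M2, M5}, {M3}, {M4}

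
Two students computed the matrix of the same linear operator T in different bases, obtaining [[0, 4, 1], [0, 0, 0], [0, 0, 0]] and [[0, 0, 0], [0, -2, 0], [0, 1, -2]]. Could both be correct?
trace(A) = 0 but trace(B) = -4. The trace is a similarity invariant, so A and B are not similar.

No.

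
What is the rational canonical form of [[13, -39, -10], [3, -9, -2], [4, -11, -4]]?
R = [[0, 0, -4], [1, 0, -2], [0, 1, 0]]

The invariant factors of A (the non-unit diagonal entries of the Smith normal form of xI - A over ℚ[x]) are x^3 + 2x + 4, each dividing the next. The characteristic polynomial is their product, x^3 + 2x + 4.

The rational canonical form is the block-diagonal matrix of companion matrices C(f_i):
R = [[0, 0, -4], [1, 0, -2], [0, 1, 0]].

Note the characteristic polynomial does not split into linear factors over ℚ, so A has no Jordan form over ℚ; the rational canonical form exists over any field.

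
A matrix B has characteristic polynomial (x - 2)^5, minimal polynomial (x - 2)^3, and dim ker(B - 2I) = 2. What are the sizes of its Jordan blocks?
λ = 2: algebraic multiplicity 5 (exponent in χ_B), largest block size 3 (exponent in m_B), 2 blocks (geometric multiplicity). These force block sizes [3, 2].

Jordan blocks: (2, 3), (2, 2)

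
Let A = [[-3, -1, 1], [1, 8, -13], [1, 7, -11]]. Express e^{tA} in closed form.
A has Jordan form J = [[-2, 1, 0], [0, -2, 1], [0, 0, -2]] with A = PJP^{-1}, so e^{tA} = P e^{tJ} P^{-1}.

For a Jordan block J_k(λ), e^{tJ_k(λ)} = e^{λt} · (I + tN + t^2 N^2/2! + ... + t^{k-1} N^{k-1}/(k-1)!) where N is the nilpotent superdiagonal part.

Assembling the blocks and conjugating back gives the entries of e^{tA} as shown above.

e^{tA} = [[(t^2/2 - t + 1)*e^{-2*t}, -t*(t + 1)*e^{-2*t}, t*(3*t + 2)*e^{-2*t}/2], [t*(1 - 2*t)*e^{-2*t}, (4*t^2 + 10*t + 1)*e^{-2*t}, t*(-6*t - 13)*e^{-2*t}], [t*(2 - 3*t)*e^{-2*t}/2, t*(3*t + 7)*e^{-2*t}, (-9*t^2 - 18*t + 2)*e^{-2*t}/2]]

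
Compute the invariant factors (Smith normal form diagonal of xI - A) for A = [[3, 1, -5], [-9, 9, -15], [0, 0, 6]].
The Jordan structure of A has elementary divisors (x - 6)^2, (x - 6). Arranging the block sizes at each eigenvalue in decreasing order and taking row products gives the invariant factors.

Invariant factors (smallest first, each dividing the next): x - 6, (x - 6)^2.

Check: the last factor (x - 6)^2 is the minimal polynomial, and the product (x - 6)^3 is the characteristic polynomial.

x - 6, (x - 6)^2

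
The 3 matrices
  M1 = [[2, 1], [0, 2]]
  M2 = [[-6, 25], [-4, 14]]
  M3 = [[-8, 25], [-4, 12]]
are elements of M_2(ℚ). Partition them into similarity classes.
2 classes: {M1, M3}, {M2}

Characteristic polynomials: χ_{M1} = (x - 2)^2, χ_{M2} = (x - 4)^2, χ_{M3} = (x - 2)^2.

{M1, M3}: invariant factors (x - 2)^2.

{M2}: invariant factors (x - 4)^2.

Matrices are similar if and only if their invariant-factor lists agree; the partition into similarity classes is {M1, M3}, {M2}.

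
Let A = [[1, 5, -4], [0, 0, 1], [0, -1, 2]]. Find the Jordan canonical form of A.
J = [[1, 1, 0], [0, 1, 1], [0, 0, 1]]

The characteristic polynomial is det(xI - A) = (x - 1)^3, so the eigenvalues are 1 (algebraic multiplicity 3).

For λ = 1: rank(A - I) = 2, rank((A - I)^2) = 1, rank((A - I)^3) = 0. The eigenspace has dimension 3 - 2 = 1, so there is 1 Jordan block; the rank sequence gives block sizes [3].

Assembling the blocks gives the Jordan form J above.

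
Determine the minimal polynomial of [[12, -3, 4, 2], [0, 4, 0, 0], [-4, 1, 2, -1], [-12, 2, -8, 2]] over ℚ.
m_A(x) = (x - 6)^2(x - 4)^2

The characteristic polynomial factors as (x - 6)^2(x - 4)^2. The minimal polynomial is ∏(x - λ)^{k_λ} where k_λ is the size of the largest Jordan block at λ.

For λ = 4: rank(A - 4I) = 3, and the largest Jordan block has size 2 (the smallest k with rank((A - 4I)^k) = rank((A - 4I)^(k+1))).
For λ = 6: rank(A - 6I) = 3, and the largest Jordan block has size 2 (the smallest k with rank((A - 6I)^k) = rank((A - 6I)^(k+1))).

So m_A(x) = (x - 6)^2(x - 4)^2.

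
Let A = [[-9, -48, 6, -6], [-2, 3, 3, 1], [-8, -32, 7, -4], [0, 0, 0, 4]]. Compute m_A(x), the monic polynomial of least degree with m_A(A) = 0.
The characteristic polynomial factors as (x - 4)(x - 3)^2(x + 5). The minimal polynomial is ∏(x - λ)^{k_λ} where k_λ is the size of the largest Jordan block at λ.

For λ = -5: rank(A + 5I) = 3, and the largest Jordan block has size 1 (the smallest k with rank((A + 5I)^k) = rank((A + 5I)^(k+1))).
For λ = 3: rank(A - 3I) = 3, and the largest Jordan block has size 2 (the smallest k with rank((A - 3I)^k) = rank((A - 3I)^(k+1))).
For λ = 4: rank(A - 4I) = 3, and the largest Jordan block has size 1 (the smallest k with rank((A - 4I)^k) = rank((A - 4I)^(k+1))).

So m_A(x) = (x - 4)(x - 3)^2(x + 5).

m_A(x) = (x - 4)(x - 3)^2(x + 5)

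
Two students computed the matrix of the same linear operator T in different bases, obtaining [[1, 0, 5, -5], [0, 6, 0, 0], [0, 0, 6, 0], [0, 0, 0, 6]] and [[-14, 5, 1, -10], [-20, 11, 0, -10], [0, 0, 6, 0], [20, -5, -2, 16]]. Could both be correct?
Both have characteristic polynomial (x - 6)^3(x - 1), but the minimal polynomial of A is (x - 6)(x - 1) while the minimal polynomial of B is (x - 6)^2(x - 1). The minimal polynomial is a similarity invariant, so A and B are not similar.

No.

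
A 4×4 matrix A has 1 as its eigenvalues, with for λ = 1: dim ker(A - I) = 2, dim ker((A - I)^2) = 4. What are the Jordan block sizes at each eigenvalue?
λ = 1: successive nullity increments [2, 2] count blocks of size ≥ k; block sizes are [2, 2].

Jordan blocks: (1, 2), (1, 2)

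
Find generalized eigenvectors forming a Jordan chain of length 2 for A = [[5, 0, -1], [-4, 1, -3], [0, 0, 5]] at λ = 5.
We seek v_1 ∈ ker((A - 5I)^2) \ ker(A - 5I), then set v_{i+1} = (A - 5I) v_i.

One such chain is v_1 = [[-1, 0, 1]]^T, v_2 = [[-1, 1, 0]]^T. Check: (A - 5I) v_2 = [[0, 0, 0]]^T = 0.

v_1 = [[-1, 0, 1]]^T, v_2 = [[-1, 1, 0]]^T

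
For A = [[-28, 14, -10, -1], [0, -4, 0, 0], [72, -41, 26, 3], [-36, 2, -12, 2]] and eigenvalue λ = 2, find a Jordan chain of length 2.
We seek v_1 ∈ ker((A - 2I)^2) \ ker(A - 2I), then set v_{i+1} = (A - 2I) v_i.

One such chain is v_1 = [[0, 0, 0, 1]]^T, v_2 = [[-1, 0, 3, 0]]^T. Check: (A - 2I) v_2 = [[0, 0, 0, 0]]^T = 0.

v_1 = [[0, 0, 0, 1]]^T, v_2 = [[-1, 0, 3, 0]]^T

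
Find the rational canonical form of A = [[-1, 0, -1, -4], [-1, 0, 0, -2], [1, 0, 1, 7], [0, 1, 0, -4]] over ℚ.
R = [[0, 0, 0, 3], [1, 0, 0, 4], [0, 1, 0, -2], [0, 0, 1, -4]]

The invariant factors of A (the non-unit diagonal entries of the Smith normal form of xI - A over ℚ[x]) are (x - 1)(x + 1)^2(x + 3), each dividing the next. The characteristic polynomial is their product, (x - 1)(x + 1)^2(x + 3).

The rational canonical form is the block-diagonal matrix of companion matrices C(f_i):
R = [[0, 0, 0, 3], [1, 0, 0, 4], [0, 1, 0, -2], [0, 0, 1, -4]].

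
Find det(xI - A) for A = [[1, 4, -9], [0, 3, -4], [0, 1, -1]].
χ_A(x) = (x - 1)^3

xI - A = [[x - 1, -4, 9], [0, x - 3, 4], [0, -1, x + 1]].

Expanding det(xI - A) along the first row:
det(xI - A) = + (x - 1)·det([[x - 3, 4], [-1, x + 1]]) - (-4)·det([[0, 4], [0, x + 1]]) + (9)·det([[0, x - 3], [0, -1]]).

Evaluating gives χ_A(x) = x^3 - 3x^2 + 3x - 1 = (x - 1)^3.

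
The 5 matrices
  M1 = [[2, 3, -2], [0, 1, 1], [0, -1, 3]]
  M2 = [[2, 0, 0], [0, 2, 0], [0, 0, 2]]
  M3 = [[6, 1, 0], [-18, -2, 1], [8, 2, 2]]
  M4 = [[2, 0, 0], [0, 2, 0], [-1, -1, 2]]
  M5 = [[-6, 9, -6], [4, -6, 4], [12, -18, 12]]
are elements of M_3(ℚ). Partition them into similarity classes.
Characteristic polynomials: χ_{M1} = (x - 2)^3, χ_{M2} = (x - 2)^3, χ_{M3} = (x - 2)^3, χ_{M4} = (x - 2)^3, χ_{M5} = x^3.

{M1, M3}: invariant factors (x - 2)^3.

{M2}: invariant factors x - 2, x - 2, x - 2.

{M4}: invariant factors x - 2, (x - 2)^2.

{M5}: invariant factors x, x^2.

Matrices are similar if and only if their invariant-factor lists agree; the partition into similarity classes is {M1, M3}, {M2}, {M4}, {M5}.

4 classes: {M1, M3}, {M2}, {M4}, {M5}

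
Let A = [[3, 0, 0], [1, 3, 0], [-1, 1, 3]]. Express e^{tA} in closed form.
e^{tA} = [[e^{3*t}, 0, 0], [t*e^{3*t}, e^{3*t}, 0], [t*(t - 2)*e^{3*t}/2, t*e^{3*t}, e^{3*t}]]

A has Jordan form J = [[3, 1, 0], [0, 3, 1], [0, 0, 3]] with A = PJP^{-1}, so e^{tA} = P e^{tJ} P^{-1}.

For a Jordan block J_k(λ), e^{tJ_k(λ)} = e^{λt} · (I + tN + t^2 N^2/2! + ... + t^{k-1} N^{k-1}/(k-1)!) where N is the nilpotent superdiagonal part.

Assembling the blocks and conjugating back gives the entries of e^{tA} as shown above.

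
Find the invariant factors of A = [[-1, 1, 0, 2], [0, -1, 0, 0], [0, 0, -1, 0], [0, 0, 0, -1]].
The Jordan structure of A has elementary divisors (x + 1)^2, (x + 1), (x + 1). Arranging the block sizes at each eigenvalue in decreasing order and taking row products gives the invariant factors.

Invariant factors (smallest first, each dividing the next): x + 1, x + 1, (x + 1)^2.

Check: the last factor (x + 1)^2 is the minimal polynomial, and the product (x + 1)^4 is the characteristic polynomial.

x + 1, x + 1, (x + 1)^2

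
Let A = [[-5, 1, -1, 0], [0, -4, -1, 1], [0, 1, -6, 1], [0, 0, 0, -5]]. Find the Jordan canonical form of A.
J = [[-5, 1, 0, 0], [0, -5, 0, 0], [0, 0, -5, 1], [0, 0, 0, -5]]

The characteristic polynomial is det(xI - A) = (x + 5)^4, so the eigenvalues are -5 (algebraic multiplicity 4).

For λ = -5: rank(A + 5I) = 2, rank((A + 5I)^2) = 0. The eigenspace has dimension 4 - 2 = 2, so there are 2 Jordan blocks; the rank sequence gives block sizes [2, 2].

Assembling the blocks gives the Jordan form J above.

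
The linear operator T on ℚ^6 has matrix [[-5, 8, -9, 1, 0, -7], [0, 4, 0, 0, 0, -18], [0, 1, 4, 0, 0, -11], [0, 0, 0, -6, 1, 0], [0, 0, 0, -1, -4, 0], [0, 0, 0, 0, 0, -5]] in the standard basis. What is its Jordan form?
J = [[-5, 1, 0, 0, 0, 0], [0, -5, 1, 0, 0, 0], [0, 0, -5, 0, 0, 0], [0, 0, 0, -5, 0, 0], [0, 0, 0, 0, 4, 1], [0, 0, 0, 0, 0, 4]]

The characteristic polynomial is det(xI - A) = (x - 4)^2(x + 5)^4, so the eigenvalues are -5 (algebraic multiplicity 4), 4 (algebraic multiplicity 2).

For λ = -5: rank(A + 5I) = 4, rank((A + 5I)^2) = 3, rank((A + 5I)^3) = 2. The eigenspace has dimension 6 - 4 = 2, so there are 2 Jordan blocks; the rank sequence gives block sizes [3, 1].

For λ = 4: rank(A - 4I) = 5, rank((A - 4I)^2) = 4. The eigenspace has dimension 6 - 5 = 1, so there is 1 Jordan block; the rank sequence gives block sizes [2].

Assembling the blocks gives the Jordan form J above.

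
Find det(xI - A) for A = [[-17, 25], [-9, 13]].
xI - A = [[x + 17, -25], [9, x - 13]].

Expanding det(xI - A) along the first row:
det(xI - A) = + (x + 17)·det([[x - 13]]) - (-25)·det([[9]]).

Evaluating gives χ_A(x) = x^2 + 4x + 4 = (x + 2)^2.

χ_A(x) = (x + 2)^2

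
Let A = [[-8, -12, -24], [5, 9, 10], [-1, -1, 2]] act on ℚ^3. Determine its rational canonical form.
R = [[4, 0, 0], [0, 0, 20], [0, 1, -1]]

The invariant factors of A (the non-unit diagonal entries of the Smith normal form of xI - A over ℚ[x]) are x - 4, (x - 4)(x + 5), each dividing the next. The characteristic polynomial is their product, (x - 4)^2(x + 5).

The rational canonical form is the block-diagonal matrix of companion matrices C(f_i):
R = [[4, 0, 0], [0, 0, 20], [0, 1, -1]].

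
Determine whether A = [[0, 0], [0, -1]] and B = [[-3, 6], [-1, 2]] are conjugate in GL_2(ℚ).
Two matrices over a field are similar if and only if they have the same invariant factors.

Both A and B have characteristic polynomial x(x + 1) and minimal polynomial x(x + 1). Computing further, both have invariant factors x(x + 1). Hence A and B are similar.

Yes.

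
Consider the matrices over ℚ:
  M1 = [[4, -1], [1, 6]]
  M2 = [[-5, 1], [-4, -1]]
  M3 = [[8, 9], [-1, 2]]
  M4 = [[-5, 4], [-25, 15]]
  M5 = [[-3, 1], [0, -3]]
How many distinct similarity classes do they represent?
2 classes: {M1, M3, M4}, {M2, M5}

Characteristic polynomials: χ_{M1} = (x - 5)^2, χ_{M2} = (x + 3)^2, χ_{M3} = (x - 5)^2, χ_{M4} = (x - 5)^2, χ_{M5} = (x + 3)^2.

{M1, M3, M4}: invariant factors (x - 5)^2.

{M2, M5}: invariant factors (x + 3)^2.

Matrices are similar if and only if their invariant-factor lists agree; the partition into similarity classes is {M1, M3, M4}, {M2, M5}.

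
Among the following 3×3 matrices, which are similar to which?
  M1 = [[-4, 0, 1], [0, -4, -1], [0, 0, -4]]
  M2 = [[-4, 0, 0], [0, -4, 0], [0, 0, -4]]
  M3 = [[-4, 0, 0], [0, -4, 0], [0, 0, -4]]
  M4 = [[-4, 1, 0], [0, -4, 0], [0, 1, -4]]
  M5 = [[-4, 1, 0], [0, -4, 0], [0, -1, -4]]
Characteristic polynomials: χ_{M1} = (x + 4)^3, χ_{M2} = (x + 4)^3, χ_{M3} = (x + 4)^3, χ_{M4} = (x + 4)^3, χ_{M5} = (x + 4)^3.

{M1, M4, M5}: invariant factors x + 4, (x + 4)^2.

{M2, M3}: invariant factors x + 4, x + 4, x + 4.

Matrices are similar if and only if their invariant-factor lists agree; the partition into similarity classes is {M1, M4, M5}, {M2, M3}.

2 classes: {M1, M4, M5}, {M2, M3}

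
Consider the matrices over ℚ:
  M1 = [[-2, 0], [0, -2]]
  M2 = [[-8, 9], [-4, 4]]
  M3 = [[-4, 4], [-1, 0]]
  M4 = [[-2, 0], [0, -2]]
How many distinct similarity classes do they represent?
Characteristic polynomials: χ_{M1} = (x + 2)^2, χ_{M2} = (x + 2)^2, χ_{M3} = (x + 2)^2, χ_{M4} = (x + 2)^2.

{M1, M4}: invariant factors x + 2, x + 2.

{M2, M3}: invariant factors (x + 2)^2.

Matrices are similar if and only if their invariant-factor lists agree; the partition into similarity classes is {M1, M4}, {M2, M3}.

2 classes: {M1, M4}, {M2, M3}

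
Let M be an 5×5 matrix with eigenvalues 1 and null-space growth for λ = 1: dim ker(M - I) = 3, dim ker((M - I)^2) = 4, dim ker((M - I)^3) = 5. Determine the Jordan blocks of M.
λ = 1: successive nullity increments [3, 1, 1] count blocks of size ≥ k; block sizes are [3, 1, 1].

Jordan blocks: (1, 3), (1, 1), (1, 1)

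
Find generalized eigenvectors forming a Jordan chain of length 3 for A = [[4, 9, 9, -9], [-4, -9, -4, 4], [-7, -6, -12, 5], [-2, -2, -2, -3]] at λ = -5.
We seek v_1 ∈ ker((A + 5I)^3) \ ker((A + 5I)^2), then set v_{i+1} = (A + 5I) v_i.

One such chain is v_1 = [[-2, 1, 1, 0]]^T, v_2 = [[0, 0, 1, 0]]^T, v_3 = [[9, -4, -7, -2]]^T. Check: (A + 5I) v_3 = [[0, 0, 0, 0]]^T = 0.

v_1 = [[-2, 1, 1, 0]]^T, v_2 = [[0, 0, 1, 0]]^T, v_3 = [[9, -4, -7, -2]]^T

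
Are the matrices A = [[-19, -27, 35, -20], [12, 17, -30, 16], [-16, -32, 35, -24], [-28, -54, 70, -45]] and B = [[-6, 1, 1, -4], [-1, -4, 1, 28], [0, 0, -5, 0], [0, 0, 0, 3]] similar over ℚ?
Yes.

Two matrices over a field are similar if and only if they have the same invariant factors.

Both A and B have characteristic polynomial (x - 3)(x + 5)^3 and minimal polynomial (x - 3)(x + 5)^2. Computing further, both have invariant factors x + 5, (x - 3)(x + 5)^2. Hence A and B are similar.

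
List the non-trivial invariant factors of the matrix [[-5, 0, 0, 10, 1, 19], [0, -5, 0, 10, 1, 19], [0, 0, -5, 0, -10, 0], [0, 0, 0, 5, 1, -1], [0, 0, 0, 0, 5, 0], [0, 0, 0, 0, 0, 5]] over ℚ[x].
x + 5, (x - 5)(x + 5), (x - 5)^2(x + 5)

The Jordan structure of A has elementary divisors (x + 5), (x + 5), (x + 5), (x - 5)^2, (x - 5). Arranging the block sizes at each eigenvalue in decreasing order and taking row products gives the invariant factors.

Invariant factors (smallest first, each dividing the next): x + 5, (x - 5)(x + 5), (x - 5)^2(x + 5).

Check: the last factor (x - 5)^2(x + 5) is the minimal polynomial, and the product (x - 5)^3(x + 5)^3 is the characteristic polynomial.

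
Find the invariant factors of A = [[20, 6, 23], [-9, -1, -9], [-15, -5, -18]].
(x - 2)^2(x + 3)

The Jordan structure of A has elementary divisors (x + 3), (x - 2)^2. Arranging the block sizes at each eigenvalue in decreasing order and taking row products gives the invariant factors.

Invariant factors (smallest first, each dividing the next): (x - 2)^2(x + 3).

Check: the last factor (x - 2)^2(x + 3) is the minimal polynomial, and the product (x - 2)^2(x + 3) is the characteristic polynomial.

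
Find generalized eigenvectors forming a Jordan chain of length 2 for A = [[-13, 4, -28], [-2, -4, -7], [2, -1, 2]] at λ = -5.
We seek v_1 ∈ ker((A + 5I)^2) \ ker(A + 5I), then set v_{i+1} = (A + 5I) v_i.

One such chain is v_1 = [[-4, 0, 1]]^T, v_2 = [[4, 1, -1]]^T. Check: (A + 5I) v_2 = [[0, 0, 0]]^T = 0.

v_1 = [[-4, 0, 1]]^T, v_2 = [[4, 1, -1]]^T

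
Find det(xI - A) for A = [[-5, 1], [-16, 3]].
χ_A(x) = (x + 1)^2

xI - A = [[x + 5, -1], [16, x - 3]].

Expanding det(xI - A) along the first row:
det(xI - A) = + (x + 5)·det([[x - 3]]) - (-1)·det([[16]]).

Evaluating gives χ_A(x) = x^2 + 2x + 1 = (x + 1)^2.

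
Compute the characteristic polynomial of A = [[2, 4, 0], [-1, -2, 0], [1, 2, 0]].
χ_A(x) = x^3

xI - A = [[x - 2, -4, 0], [1, x + 2, 0], [-1, -2, x]].

Expanding det(xI - A) along the first row:
det(xI - A) = + (x - 2)·det([[x + 2, 0], [-2, x]]) - (-4)·det([[1, 0], [-1, x]]) + (0)·det([[1, x + 2], [-1, -2]]).

Evaluating gives χ_A(x) = x^3.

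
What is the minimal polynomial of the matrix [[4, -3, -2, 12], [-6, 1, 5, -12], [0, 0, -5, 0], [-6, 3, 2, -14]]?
m_A(x) = (x + 2)(x + 5)^2

The characteristic polynomial factors as (x + 2)^2(x + 5)^2. The minimal polynomial is ∏(x - λ)^{k_λ} where k_λ is the size of the largest Jordan block at λ.

For λ = -5: rank(A + 5I) = 3, and the largest Jordan block has size 2 (the smallest k with rank((A + 5I)^k) = rank((A + 5I)^(k+1))).
For λ = -2: rank(A + 2I) = 2, and the largest Jordan block has size 1 (the smallest k with rank((A + 2I)^k) = rank((A + 2I)^(k+1))).

So m_A(x) = (x + 2)(x + 5)^2.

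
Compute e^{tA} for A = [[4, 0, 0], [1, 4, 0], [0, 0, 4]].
A has Jordan form J = [[4, 1, 0], [0, 4, 0], [0, 0, 4]] with A = PJP^{-1}, so e^{tA} = P e^{tJ} P^{-1}.

For a Jordan block J_k(λ), e^{tJ_k(λ)} = e^{λt} · (I + tN + t^2 N^2/2! + ... + t^{k-1} N^{k-1}/(k-1)!) where N is the nilpotent superdiagonal part.

Assembling the blocks and conjugating back gives the entries of e^{tA} as shown above.

e^{tA} = [[e^{4*t}, 0, 0], [t*e^{4*t}, e^{4*t}, 0], [0, 0, e^{4*t}]]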